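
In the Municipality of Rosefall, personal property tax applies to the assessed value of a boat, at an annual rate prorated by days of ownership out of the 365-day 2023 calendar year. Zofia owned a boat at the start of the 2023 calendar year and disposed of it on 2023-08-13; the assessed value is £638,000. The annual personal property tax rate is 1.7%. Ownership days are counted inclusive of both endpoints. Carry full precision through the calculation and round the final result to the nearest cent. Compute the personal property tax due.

Days held (2023-01-01 to 2023-08-13): 225 out of 365
Tax = £638,000 × 1.7% × 225/365 = £6,685.8904

£6,685.89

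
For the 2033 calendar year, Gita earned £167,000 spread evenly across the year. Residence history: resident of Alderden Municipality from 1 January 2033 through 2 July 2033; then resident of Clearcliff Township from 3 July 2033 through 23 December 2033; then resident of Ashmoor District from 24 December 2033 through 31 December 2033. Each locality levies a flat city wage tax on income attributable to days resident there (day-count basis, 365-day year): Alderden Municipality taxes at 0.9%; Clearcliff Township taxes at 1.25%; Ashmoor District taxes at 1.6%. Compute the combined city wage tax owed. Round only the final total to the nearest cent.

£1,807.26

Alderden Municipality, 1 January – 2 July 2033: 183 days → £167,000 × 0.9% × 183/365 = £753.5589
Clearcliff Township, 3 July – 23 December 2033: 174 days → £167,000 × 1.25% × 174/365 = £995.1370
Ashmoor District, 24 December – 31 December 2033: 8 days → £167,000 × 1.6% × 8/365 = £58.5644
Total = £1,807.2603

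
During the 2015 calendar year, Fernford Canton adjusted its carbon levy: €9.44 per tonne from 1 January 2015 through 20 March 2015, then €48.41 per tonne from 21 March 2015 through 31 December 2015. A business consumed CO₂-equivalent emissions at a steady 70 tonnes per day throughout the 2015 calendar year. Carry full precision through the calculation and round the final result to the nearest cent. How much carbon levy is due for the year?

€1,021,371.40

1 January – 20 March 2015: 79 days × 70 tonnes/day = 5,530 tonnes at €9.44/tonne → €52,203.20
21 March – 31 December 2015: 286 days × 70 tonnes/day = 20,020 tonnes at €48.41/tonne → €969,168.20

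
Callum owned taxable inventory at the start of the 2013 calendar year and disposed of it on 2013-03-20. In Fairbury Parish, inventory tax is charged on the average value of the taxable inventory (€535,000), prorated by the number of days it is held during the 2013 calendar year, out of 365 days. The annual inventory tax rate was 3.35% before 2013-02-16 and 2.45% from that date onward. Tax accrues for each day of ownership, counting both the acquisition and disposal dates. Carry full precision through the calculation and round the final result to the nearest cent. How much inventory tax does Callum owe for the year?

2013-01-01 to 2013-02-15: 46 days at 3.35% → €535,000 × 3.35% × 46/365 = €2,258.7260
2013-02-16 to 2013-03-20: 33 days at 2.45% → €535,000 × 2.45% × 33/365 = €1,185.0616
Total = €3,443.7877

€3,443.79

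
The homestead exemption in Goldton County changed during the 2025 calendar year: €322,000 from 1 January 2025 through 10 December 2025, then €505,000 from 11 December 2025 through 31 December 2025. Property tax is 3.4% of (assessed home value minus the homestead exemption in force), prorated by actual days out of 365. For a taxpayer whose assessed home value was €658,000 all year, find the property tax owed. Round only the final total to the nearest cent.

€11,066.02

1 January – 10 December 2025: 344 days, exemption €322,000 → (€658,000 − €322,000) × 3.4% × 344/365 = €10,766.7288
11 December – 31 December 2025: 21 days, exemption €505,000 → (€658,000 − €505,000) × 3.4% × 21/365 = €299.2932
Total = €11,066.0219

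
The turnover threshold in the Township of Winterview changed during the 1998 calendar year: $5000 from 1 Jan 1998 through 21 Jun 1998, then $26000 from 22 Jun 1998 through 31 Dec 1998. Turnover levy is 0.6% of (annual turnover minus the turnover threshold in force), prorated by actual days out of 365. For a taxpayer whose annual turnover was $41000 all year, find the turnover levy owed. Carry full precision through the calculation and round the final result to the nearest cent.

$149.38

1 Jan – 21 Jun 1998: 172 days, exemption $5000 → ($41000 − $5000) × 0.6% × 172/365 = $101.7863
22 Jun – 31 Dec 1998: 193 days, exemption $26000 → ($41000 − $26000) × 0.6% × 193/365 = $47.5890
Total = $149.3753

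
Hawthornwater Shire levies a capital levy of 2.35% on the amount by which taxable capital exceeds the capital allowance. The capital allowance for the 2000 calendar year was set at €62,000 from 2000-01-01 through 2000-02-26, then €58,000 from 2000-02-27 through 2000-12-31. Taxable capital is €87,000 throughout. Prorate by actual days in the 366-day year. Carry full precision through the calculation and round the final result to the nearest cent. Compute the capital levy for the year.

€666.86

2000-01-01 to 2000-02-26: 57 days, exemption €62,000 → (€87,000 − €62,000) × 2.35% × 57/366 = €91.4959
2000-02-27 to 2000-12-31: 309 days, exemption €58,000 → (€87,000 − €58,000) × 2.35% × 309/366 = €575.3648
Total = €666.8607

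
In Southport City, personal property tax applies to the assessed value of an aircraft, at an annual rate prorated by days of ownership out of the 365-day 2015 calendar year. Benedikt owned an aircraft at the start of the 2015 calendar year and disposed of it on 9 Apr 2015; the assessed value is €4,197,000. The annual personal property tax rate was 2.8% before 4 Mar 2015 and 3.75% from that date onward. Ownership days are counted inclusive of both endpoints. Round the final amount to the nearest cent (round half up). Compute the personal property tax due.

1 Jan – 3 Mar 2015: 62 days at 2.8% → €4,197,000 × 2.8% × 62/365 = €19,961.6219
4 Mar – 9 Apr 2015: 37 days at 3.75% → €4,197,000 × 3.75% × 37/365 = €15,954.3493
Total = €35,915.9712

€35,915.97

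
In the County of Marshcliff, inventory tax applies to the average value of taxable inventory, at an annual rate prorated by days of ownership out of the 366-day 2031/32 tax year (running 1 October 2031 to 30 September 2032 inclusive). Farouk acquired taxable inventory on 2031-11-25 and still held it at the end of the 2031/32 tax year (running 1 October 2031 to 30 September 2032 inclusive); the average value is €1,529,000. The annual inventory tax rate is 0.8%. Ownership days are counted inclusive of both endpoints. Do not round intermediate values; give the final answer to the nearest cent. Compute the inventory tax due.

€10,393.86

Days held (2031-11-25 to 2032-09-30): 311 out of 366
Tax = €1,529,000 × 0.8% × 311/366 = €10,393.8579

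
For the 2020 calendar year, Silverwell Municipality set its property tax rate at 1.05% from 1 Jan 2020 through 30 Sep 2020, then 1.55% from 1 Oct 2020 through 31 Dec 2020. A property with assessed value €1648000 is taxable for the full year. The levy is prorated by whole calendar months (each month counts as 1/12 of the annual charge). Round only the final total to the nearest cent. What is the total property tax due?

€19364.00

1 Jan – 30 Sep 2020: 9 months at 1.05% → €1648000 × 1.05% × 9/12 = €12978.0000
1 Oct – 31 Dec 2020: 3 months at 1.55% → €1648000 × 1.55% × 3/12 = €6386.0000
Total = €19364.0000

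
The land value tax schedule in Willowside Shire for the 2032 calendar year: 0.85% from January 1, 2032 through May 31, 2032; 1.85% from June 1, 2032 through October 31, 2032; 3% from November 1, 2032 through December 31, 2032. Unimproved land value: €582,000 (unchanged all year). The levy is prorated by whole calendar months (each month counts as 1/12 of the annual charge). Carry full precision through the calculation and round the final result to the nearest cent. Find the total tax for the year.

€9,457.50

January 1 – May 31, 2032: 5 months at 0.85% → €582,000 × 0.85% × 5/12 = €2,061.2500
June 1 – October 31, 2032: 5 months at 1.85% → €582,000 × 1.85% × 5/12 = €4,486.2500
November 1 – December 31, 2032: 2 months at 3% → €582,000 × 3% × 2/12 = €2,910.0000
Total = €9,457.5000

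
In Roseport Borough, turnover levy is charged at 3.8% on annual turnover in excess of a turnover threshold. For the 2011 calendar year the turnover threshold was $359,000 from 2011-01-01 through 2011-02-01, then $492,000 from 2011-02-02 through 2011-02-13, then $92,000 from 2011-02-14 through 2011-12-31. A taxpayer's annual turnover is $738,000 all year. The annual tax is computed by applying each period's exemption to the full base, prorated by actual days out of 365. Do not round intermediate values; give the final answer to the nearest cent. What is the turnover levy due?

2011-01-01 to 2011-02-01: 32 days, exemption $359,000 → ($738,000 − $359,000) × 3.8% × 32/365 = $1,262.6411
2011-02-02 to 2011-02-13: 12 days, exemption $492,000 → ($738,000 − $492,000) × 3.8% × 12/365 = $307.3315
2011-02-14 to 2011-12-31: 321 days, exemption $92,000 → ($738,000 − $92,000) × 3.8% × 321/365 = $21,588.7890
Total = $23,158.7616

$23,158.76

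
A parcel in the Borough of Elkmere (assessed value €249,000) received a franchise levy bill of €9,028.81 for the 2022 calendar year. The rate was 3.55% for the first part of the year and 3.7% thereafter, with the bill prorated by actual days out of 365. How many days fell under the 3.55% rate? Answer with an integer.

Let d = days at the first rate; then 365 − d days at the second rate.
€249,000 × [3.55%·d + 3.7%·(365−d)] / 365 = €9,028.81
Solving gives d = 180, so the new rate took effect on 30 June 2022.

180 days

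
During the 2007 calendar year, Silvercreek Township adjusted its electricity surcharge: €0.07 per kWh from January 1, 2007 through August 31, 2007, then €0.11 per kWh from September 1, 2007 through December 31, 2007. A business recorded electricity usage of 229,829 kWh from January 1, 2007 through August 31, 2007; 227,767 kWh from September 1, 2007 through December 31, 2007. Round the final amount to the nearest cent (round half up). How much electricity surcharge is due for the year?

€41,142.40

January 1 – August 31, 2007: 229,829 kWh at €0.07/kWh → €16,088.03
September 1 – December 31, 2007: 227,767 kWh at €0.11/kWh → €25,054.37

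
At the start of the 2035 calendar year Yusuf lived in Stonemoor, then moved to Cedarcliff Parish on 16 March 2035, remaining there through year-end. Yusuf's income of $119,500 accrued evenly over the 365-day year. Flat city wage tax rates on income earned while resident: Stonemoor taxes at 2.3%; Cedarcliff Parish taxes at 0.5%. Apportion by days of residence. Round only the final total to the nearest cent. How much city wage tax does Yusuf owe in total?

$1,033.59

Stonemoor, 1 January – 15 March 2035: 74 days → $119,500 × 2.3% × 74/365 = $557.2301
Cedarcliff Parish, 16 March – 31 December 2035: 291 days → $119,500 × 0.5% × 291/365 = $476.3630
Total = $1,033.5932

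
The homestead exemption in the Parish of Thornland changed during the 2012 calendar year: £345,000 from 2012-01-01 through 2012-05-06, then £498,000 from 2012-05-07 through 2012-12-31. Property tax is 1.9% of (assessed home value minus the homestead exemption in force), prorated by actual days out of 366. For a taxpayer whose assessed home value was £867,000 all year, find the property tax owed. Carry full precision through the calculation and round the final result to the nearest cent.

£8,019.71

2012-01-01 to 2012-05-06: 127 days, exemption £345,000 → (£867,000 − £345,000) × 1.9% × 127/366 = £3,441.4918
2012-05-07 to 2012-12-31: 239 days, exemption £498,000 → (£867,000 − £498,000) × 1.9% × 239/366 = £4,578.2213
Total = £8,019.7131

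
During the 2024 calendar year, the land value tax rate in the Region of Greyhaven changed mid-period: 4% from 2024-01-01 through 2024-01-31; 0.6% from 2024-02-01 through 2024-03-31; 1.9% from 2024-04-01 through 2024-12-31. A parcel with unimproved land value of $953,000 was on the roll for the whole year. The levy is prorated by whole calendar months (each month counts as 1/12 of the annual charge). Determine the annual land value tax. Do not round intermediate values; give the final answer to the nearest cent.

2024-01-01 to 2024-01-31: 1 month at 4% → $953,000 × 4% × 1/12 = $3,176.6667
2024-02-01 to 2024-03-31: 2 months at 0.6% → $953,000 × 0.6% × 2/12 = $953.0000
2024-04-01 to 2024-12-31: 9 months at 1.9% → $953,000 × 1.9% × 9/12 = $13,580.2500
Total = $17,709.9167

$17,709.92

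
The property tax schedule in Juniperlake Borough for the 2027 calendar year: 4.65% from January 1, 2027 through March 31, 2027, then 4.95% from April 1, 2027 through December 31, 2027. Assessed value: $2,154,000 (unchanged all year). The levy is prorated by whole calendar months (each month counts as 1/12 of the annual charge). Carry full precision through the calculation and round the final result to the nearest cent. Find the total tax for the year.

January 1 – March 31, 2027: 3 months at 4.65% → $2,154,000 × 4.65% × 3/12 = $25,040.2500
April 1 – December 31, 2027: 9 months at 4.95% → $2,154,000 × 4.95% × 9/12 = $79,967.2500
Total = $105,007.5000

$105,007.50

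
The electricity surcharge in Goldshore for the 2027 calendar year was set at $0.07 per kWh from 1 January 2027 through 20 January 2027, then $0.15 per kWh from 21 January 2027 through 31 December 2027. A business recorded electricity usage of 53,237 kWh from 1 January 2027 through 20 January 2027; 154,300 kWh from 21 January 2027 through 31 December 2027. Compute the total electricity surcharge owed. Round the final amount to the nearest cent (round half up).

$26,871.59

1 January – 20 January 2027: 53,237 kWh at $0.07/kWh → $3,726.59
21 January – 31 December 2027: 154,300 kWh at $0.15/kWh → $23,145.00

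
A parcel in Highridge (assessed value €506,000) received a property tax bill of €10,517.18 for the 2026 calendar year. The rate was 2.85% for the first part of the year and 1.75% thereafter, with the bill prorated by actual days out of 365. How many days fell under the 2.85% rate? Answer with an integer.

109 days

Let d = days at the first rate; then 365 − d days at the second rate.
€506,000 × [2.85%·d + 1.75%·(365−d)] / 365 = €10,517.18
Solving gives d = 109, so the new rate took effect on 20 April 2026.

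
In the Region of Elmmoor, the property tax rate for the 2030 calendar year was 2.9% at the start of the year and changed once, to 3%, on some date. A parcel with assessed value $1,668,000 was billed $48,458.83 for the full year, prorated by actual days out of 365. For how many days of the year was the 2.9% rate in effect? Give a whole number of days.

Let d = days at the first rate; then 365 − d days at the second rate.
$1,668,000 × [2.9%·d + 3%·(365−d)] / 365 = $48,458.83
Solving gives d = 346, so the new rate took effect on December 13, 2030.

346 days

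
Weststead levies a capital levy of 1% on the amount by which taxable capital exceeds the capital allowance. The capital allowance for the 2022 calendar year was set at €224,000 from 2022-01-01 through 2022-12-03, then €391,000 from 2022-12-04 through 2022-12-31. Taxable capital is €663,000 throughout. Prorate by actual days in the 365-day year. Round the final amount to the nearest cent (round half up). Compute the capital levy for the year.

€4,261.89

2022-01-01 to 2022-12-03: 337 days, exemption €224,000 → (€663,000 − €224,000) × 1% × 337/365 = €4,053.2329
2022-12-04 to 2022-12-31: 28 days, exemption €391,000 → (€663,000 − €391,000) × 1% × 28/365 = €208.6575
Total = €4,261.8904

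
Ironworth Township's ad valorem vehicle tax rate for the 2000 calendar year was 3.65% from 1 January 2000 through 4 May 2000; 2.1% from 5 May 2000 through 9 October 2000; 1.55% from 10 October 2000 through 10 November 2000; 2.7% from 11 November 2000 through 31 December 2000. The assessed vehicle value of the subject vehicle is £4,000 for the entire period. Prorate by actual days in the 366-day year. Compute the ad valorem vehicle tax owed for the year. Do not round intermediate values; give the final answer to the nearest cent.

£106.60

1 January – 4 May 2000: 125 days at 3.65% → £4,000 × 3.65% × 125/366 = £49.8634
5 May – 9 October 2000: 158 days at 2.1% → £4,000 × 2.1% × 158/366 = £36.2623
10 October – 10 November 2000: 32 days at 1.55% → £4,000 × 1.55% × 32/366 = £5.4208
11 November – 31 December 2000: 51 days at 2.7% → £4,000 × 2.7% × 51/366 = £15.0492
Total = £106.5956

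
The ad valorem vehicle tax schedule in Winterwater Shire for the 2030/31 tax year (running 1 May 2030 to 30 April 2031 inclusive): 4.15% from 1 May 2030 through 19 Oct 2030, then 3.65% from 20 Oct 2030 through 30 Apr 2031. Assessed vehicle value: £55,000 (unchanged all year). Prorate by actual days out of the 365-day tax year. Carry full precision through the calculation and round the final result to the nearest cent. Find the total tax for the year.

£2,137.09

1 May – 19 Oct 2030: 172 days at 4.15% → £55,000 × 4.15% × 172/365 = £1,075.5890
20 Oct 2030 – 30 Apr 2031: 193 days at 3.65% → £55,000 × 3.65% × 193/365 = £1,061.5000
Total = £2,137.0890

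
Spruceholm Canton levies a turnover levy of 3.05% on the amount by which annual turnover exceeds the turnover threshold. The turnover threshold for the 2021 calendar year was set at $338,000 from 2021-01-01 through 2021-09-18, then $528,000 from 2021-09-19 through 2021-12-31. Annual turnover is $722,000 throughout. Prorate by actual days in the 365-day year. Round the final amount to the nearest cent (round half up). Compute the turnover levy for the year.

2021-01-01 to 2021-09-18: 261 days, exemption $338,000 → ($722,000 − $338,000) × 3.05% × 261/365 = $8,374.8822
2021-09-19 to 2021-12-31: 104 days, exemption $528,000 → ($722,000 − $528,000) × 3.05% × 104/365 = $1,685.9397
Total = $10,060.8219

$10,060.82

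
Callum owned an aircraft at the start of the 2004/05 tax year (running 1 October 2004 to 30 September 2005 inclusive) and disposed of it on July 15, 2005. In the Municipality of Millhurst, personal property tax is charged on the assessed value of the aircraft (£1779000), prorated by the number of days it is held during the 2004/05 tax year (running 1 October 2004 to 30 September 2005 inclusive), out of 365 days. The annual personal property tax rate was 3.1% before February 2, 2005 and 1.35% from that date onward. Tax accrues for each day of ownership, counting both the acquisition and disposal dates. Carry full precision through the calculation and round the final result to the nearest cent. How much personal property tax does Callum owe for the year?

£29526.53

October 1, 2004 – February 1, 2005: 124 days at 3.1% → £1779000 × 3.1% × 124/365 = £18735.5507
February 2 – July 15, 2005: 164 days at 1.35% → £1779000 × 1.35% × 164/365 = £10790.9753
Total = £29526.5260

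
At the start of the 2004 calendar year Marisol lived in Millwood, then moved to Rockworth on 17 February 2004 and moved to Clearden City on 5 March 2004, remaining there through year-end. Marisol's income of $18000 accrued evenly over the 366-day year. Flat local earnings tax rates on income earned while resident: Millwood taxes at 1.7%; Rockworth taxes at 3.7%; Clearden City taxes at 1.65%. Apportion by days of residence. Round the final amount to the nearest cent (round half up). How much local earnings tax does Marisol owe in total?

Millwood, 1 January – 16 February 2004: 47 days → $18000 × 1.7% × 47/366 = $39.2951
Rockworth, 17 February – 4 March 2004: 17 days → $18000 × 3.7% × 17/366 = $30.9344
Clearden City, 5 March – 31 December 2004: 302 days → $18000 × 1.65% × 302/366 = $245.0656
Total = $315.2951

$315.30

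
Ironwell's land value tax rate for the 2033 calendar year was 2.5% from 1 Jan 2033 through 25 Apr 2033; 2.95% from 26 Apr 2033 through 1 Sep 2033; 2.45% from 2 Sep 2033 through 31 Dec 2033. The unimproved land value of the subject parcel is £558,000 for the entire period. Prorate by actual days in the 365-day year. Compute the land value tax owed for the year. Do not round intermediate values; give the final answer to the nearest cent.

£14,744.96

1 Jan – 25 Apr 2033: 115 days at 2.5% → £558,000 × 2.5% × 115/365 = £4,395.2055
26 Apr – 1 Sep 2033: 129 days at 2.95% → £558,000 × 2.95% × 129/365 = £5,817.7233
2 Sep – 31 Dec 2033: 121 days at 2.45% → £558,000 × 2.45% × 121/365 = £4,532.0301
Total = £14,744.9589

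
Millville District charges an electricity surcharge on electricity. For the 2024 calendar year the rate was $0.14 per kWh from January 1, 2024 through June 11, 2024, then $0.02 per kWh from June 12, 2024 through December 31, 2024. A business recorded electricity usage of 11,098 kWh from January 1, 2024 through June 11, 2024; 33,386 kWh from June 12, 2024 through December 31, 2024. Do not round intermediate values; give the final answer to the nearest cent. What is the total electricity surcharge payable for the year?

January 1 – June 11, 2024: 11,098 kWh at $0.14/kWh → $1553.72
June 12 – December 31, 2024: 33,386 kWh at $0.02/kWh → $667.72

$2221.44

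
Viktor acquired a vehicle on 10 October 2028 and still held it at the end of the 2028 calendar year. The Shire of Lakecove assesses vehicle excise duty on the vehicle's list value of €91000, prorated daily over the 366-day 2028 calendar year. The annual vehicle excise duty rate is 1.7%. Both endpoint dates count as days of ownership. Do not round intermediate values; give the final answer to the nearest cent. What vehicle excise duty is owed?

€350.82

Days held (10 October – 31 December 2028): 83 out of 366
Tax = €91000 × 1.7% × 83/366 = €350.8224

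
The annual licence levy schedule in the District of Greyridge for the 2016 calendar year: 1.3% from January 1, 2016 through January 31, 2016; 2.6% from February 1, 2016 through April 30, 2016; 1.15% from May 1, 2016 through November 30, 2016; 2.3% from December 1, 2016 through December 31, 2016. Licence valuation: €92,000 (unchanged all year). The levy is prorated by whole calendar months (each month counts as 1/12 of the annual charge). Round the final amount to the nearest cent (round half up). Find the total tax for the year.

January 1 – January 31, 2016: 1 month at 1.3% → €92,000 × 1.3% × 1/12 = €99.6667
February 1 – April 30, 2016: 3 months at 2.6% → €92,000 × 2.6% × 3/12 = €598.0000
May 1 – November 30, 2016: 7 months at 1.15% → €92,000 × 1.15% × 7/12 = €617.1667
December 1 – December 31, 2016: 1 month at 2.3% → €92,000 × 2.3% × 1/12 = €176.3333
Total = €1,491.1667

€1,491.17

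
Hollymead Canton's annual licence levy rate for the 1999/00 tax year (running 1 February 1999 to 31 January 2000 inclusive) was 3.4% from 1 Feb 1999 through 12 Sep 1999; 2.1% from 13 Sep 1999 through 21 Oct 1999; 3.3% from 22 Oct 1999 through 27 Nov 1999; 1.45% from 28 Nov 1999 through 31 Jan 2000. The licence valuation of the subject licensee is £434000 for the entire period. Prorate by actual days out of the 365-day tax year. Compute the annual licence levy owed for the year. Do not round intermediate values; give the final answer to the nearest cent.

£12602.05

1 Feb – 12 Sep 1999: 224 days at 3.4% → £434000 × 3.4% × 224/365 = £9055.7370
13 Sep – 21 Oct 1999: 39 days at 2.1% → £434000 × 2.1% × 39/365 = £973.8247
22 Oct – 27 Nov 1999: 37 days at 3.3% → £434000 × 3.3% × 37/365 = £1451.8192
28 Nov 1999 – 31 Jan 2000: 65 days at 1.45% → £434000 × 1.45% × 65/365 = £1120.6712
Total = £12602.0521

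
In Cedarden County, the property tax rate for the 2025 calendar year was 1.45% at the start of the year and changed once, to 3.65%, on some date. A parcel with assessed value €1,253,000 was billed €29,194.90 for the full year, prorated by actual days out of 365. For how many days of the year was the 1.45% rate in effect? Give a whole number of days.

Let d = days at the first rate; then 365 − d days at the second rate.
€1,253,000 × [1.45%·d + 3.65%·(365−d)] / 365 = €29,194.90
Solving gives d = 219, so the new rate took effect on 8 August 2025.

219 days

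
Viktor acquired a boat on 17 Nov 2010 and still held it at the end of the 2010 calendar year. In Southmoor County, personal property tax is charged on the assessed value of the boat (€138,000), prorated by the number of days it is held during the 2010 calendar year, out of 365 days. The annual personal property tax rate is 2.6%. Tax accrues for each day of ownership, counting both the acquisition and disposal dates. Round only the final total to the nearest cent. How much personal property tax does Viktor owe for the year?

Days held (17 Nov – 31 Dec 2010): 45 out of 365
Tax = €138,000 × 2.6% × 45/365 = €442.3562

€442.36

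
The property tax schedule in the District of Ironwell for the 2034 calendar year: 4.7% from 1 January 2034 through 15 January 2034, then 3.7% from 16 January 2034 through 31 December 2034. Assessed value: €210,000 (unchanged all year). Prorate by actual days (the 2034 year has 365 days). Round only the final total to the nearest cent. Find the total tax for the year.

1 January – 15 January 2034: 15 days at 4.7% → €210,000 × 4.7% × 15/365 = €405.6164
16 January – 31 December 2034: 350 days at 3.7% → €210,000 × 3.7% × 350/365 = €7,450.6849
Total = €7,856.3014

€7,856.30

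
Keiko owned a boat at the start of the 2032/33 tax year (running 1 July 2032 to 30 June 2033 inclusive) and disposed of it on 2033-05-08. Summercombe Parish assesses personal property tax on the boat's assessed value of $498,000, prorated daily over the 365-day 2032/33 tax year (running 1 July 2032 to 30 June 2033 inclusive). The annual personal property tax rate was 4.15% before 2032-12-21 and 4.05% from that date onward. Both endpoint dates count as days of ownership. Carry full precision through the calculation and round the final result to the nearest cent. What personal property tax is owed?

2032-07-01 to 2032-12-20: 173 days at 4.15% → $498,000 × 4.15% × 173/365 = $9,795.5918
2032-12-21 to 2033-05-08: 139 days at 4.05% → $498,000 × 4.05% × 139/365 = $7,680.7973
Total = $17,476.3890

$17,476.39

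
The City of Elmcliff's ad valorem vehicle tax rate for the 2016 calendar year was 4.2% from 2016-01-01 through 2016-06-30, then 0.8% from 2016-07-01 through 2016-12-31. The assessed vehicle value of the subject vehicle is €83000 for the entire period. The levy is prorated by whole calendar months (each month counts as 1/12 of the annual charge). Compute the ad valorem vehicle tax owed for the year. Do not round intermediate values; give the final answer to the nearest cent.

2016-01-01 to 2016-06-30: 6 months at 4.2% → €83000 × 4.2% × 6/12 = €1743.0000
2016-07-01 to 2016-12-31: 6 months at 0.8% → €83000 × 0.8% × 6/12 = €332.0000
Total = €2075.0000

€2075.00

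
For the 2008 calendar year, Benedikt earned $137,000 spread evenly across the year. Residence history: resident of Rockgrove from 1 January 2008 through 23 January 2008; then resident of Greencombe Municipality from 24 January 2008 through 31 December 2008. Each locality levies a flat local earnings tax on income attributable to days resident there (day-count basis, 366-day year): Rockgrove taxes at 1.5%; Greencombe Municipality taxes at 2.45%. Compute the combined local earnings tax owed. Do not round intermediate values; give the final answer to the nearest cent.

$3,274.71

Rockgrove, 1 January – 23 January 2008: 23 days → $137,000 × 1.5% × 23/366 = $129.1393
Greencombe Municipality, 24 January – 31 December 2008: 343 days → $137,000 × 2.45% × 343/366 = $3,145.5724
Total = $3,274.7117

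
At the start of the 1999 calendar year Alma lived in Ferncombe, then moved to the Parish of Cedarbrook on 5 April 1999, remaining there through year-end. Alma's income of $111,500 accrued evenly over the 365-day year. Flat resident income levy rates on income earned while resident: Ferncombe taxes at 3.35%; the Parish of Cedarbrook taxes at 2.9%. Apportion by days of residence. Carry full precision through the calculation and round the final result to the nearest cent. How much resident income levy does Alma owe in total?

$3,362.72

Ferncombe, 1 January – 4 April 1999: 94 days → $111,500 × 3.35% × 94/365 = $961.9548
The Parish of Cedarbrook, 5 April – 31 December 1999: 271 days → $111,500 × 2.9% × 271/365 = $2,400.7630
Total = $3,362.7178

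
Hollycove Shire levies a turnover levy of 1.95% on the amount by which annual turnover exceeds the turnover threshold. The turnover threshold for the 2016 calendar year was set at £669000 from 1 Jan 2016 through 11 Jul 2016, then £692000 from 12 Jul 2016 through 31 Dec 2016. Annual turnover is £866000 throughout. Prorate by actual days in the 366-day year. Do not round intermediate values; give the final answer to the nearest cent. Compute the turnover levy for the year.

£3629.50

1 Jan – 11 Jul 2016: 193 days, exemption £669000 → (£866000 − £669000) × 1.95% × 193/366 = £2025.7090
12 Jul – 31 Dec 2016: 173 days, exemption £692000 → (£866000 − £692000) × 1.95% × 173/366 = £1603.7951
Total = £3629.5041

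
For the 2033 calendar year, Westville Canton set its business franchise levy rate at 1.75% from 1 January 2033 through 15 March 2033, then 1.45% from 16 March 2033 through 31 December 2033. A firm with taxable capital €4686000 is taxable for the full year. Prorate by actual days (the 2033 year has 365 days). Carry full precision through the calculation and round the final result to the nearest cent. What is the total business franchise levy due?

€70797.12

1 January – 15 March 2033: 74 days at 1.75% → €4686000 × 1.75% × 74/365 = €16625.6712
16 March – 31 December 2033: 291 days at 1.45% → €4686000 × 1.45% × 291/365 = €54171.4438
Total = €70797.1151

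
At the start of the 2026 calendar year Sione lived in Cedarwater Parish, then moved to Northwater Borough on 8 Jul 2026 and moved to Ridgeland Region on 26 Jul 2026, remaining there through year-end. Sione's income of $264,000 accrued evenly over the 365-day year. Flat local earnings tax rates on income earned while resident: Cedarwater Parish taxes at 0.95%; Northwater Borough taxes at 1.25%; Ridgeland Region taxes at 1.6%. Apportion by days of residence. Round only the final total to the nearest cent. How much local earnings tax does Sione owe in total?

$3,294.58

Cedarwater Parish, 1 Jan – 7 Jul 2026: 188 days → $264,000 × 0.95% × 188/365 = $1,291.7918
Northwater Borough, 8 Jul – 25 Jul 2026: 18 days → $264,000 × 1.25% × 18/365 = $162.7397
Ridgeland Region, 26 Jul – 31 Dec 2026: 159 days → $264,000 × 1.6% × 159/365 = $1,840.0438
Total = $3,294.5753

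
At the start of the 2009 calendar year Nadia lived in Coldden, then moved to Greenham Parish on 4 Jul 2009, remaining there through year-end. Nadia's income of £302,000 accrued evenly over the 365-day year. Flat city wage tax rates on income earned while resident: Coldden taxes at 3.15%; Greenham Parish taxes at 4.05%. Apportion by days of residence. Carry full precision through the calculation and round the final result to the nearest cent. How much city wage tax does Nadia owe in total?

£10,860.83

Coldden, 1 Jan – 3 Jul 2009: 184 days → £302,000 × 3.15% × 184/365 = £4,795.5945
Greenham Parish, 4 Jul – 31 Dec 2009: 181 days → £302,000 × 4.05% × 181/365 = £6,065.2356
Total = £10,860.8301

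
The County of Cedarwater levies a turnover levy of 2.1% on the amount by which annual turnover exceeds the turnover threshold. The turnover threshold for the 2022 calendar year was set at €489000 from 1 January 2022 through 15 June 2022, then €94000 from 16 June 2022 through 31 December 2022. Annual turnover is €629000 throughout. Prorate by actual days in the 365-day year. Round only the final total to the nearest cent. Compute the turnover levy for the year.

1 January – 15 June 2022: 166 days, exemption €489000 → (€629000 − €489000) × 2.1% × 166/365 = €1337.0959
16 June – 31 December 2022: 199 days, exemption €94000 → (€629000 − €94000) × 2.1% × 199/365 = €6125.3836
Total = €7462.4795

€7462.48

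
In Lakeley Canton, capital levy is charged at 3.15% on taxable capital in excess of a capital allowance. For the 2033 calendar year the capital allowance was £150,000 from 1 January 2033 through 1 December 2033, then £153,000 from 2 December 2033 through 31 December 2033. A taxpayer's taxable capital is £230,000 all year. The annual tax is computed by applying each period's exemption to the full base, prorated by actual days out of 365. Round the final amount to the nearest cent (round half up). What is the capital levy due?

£2,512.23

1 January – 1 December 2033: 335 days, exemption £150,000 → (£230,000 − £150,000) × 3.15% × 335/365 = £2,312.8767
2 December – 31 December 2033: 30 days, exemption £153,000 → (£230,000 − £153,000) × 3.15% × 30/365 = £199.3562
Total = £2,512.2329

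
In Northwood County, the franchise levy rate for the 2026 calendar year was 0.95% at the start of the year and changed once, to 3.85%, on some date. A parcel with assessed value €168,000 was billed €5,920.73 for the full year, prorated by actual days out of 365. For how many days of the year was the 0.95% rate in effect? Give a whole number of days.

Let d = days at the first rate; then 365 − d days at the second rate.
€168,000 × [0.95%·d + 3.85%·(365−d)] / 365 = €5,920.73
Solving gives d = 41, so the new rate took effect on 11 February 2026.

41 days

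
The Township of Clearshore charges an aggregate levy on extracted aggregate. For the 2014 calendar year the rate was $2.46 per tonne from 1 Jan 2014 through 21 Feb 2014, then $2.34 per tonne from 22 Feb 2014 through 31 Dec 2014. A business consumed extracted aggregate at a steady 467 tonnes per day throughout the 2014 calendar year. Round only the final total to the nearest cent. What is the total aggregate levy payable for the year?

1 Jan – 21 Feb 2014: 52 days × 467 tonnes/day = 24,284 tonnes at $2.46/tonne → $59738.64
22 Feb – 31 Dec 2014: 313 days × 467 tonnes/day = 146,171 tonnes at $2.34/tonne → $342040.14

$401778.78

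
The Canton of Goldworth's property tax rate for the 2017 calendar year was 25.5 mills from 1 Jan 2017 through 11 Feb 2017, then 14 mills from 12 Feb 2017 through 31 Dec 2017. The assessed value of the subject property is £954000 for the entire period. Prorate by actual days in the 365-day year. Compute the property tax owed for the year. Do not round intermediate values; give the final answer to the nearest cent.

1 Jan – 11 Feb 2017: 42 days at 25.5 mills → £954000 × 2.55% × 42/365 = £2799.2712
12 Feb – 31 Dec 2017: 323 days at 14 mills → £954000 × 1.4% × 323/365 = £11819.1452
Total = £14618.4164

£14618.42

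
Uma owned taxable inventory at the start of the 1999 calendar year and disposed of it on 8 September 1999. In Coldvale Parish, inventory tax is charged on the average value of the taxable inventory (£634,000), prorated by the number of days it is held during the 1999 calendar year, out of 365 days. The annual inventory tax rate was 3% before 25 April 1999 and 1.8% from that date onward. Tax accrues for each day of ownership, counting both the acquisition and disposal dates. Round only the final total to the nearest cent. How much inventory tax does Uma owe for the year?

£10,223.90

1 January – 24 April 1999: 114 days at 3% → £634,000 × 3% × 114/365 = £5,940.4932
25 April – 8 September 1999: 137 days at 1.8% → £634,000 × 1.8% × 137/365 = £4,283.4082
Total = £10,223.9014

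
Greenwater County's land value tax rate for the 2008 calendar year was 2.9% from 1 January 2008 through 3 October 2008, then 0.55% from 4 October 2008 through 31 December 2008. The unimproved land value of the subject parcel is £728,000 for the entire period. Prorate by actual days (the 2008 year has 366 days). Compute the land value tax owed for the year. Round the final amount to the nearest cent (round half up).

£16,951.86

1 January – 3 October 2008: 277 days at 2.9% → £728,000 × 2.9% × 277/366 = £15,978.2077
4 October – 31 December 2008: 89 days at 0.55% → £728,000 × 0.55% × 89/366 = £973.6503
Total = £16,951.8579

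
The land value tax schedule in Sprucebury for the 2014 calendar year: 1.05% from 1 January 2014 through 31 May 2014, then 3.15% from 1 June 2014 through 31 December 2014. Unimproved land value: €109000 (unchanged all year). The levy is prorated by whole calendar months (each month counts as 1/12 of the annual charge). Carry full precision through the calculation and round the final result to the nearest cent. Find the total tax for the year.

€2479.75

1 January – 31 May 2014: 5 months at 1.05% → €109000 × 1.05% × 5/12 = €476.8750
1 June – 31 December 2014: 7 months at 3.15% → €109000 × 3.15% × 7/12 = €2002.8750
Total = €2479.7500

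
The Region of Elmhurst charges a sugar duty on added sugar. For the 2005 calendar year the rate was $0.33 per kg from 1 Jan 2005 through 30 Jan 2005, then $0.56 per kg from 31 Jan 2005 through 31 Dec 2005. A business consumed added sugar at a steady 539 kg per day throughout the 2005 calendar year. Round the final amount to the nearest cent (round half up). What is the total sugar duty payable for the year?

1 Jan – 30 Jan 2005: 30 days × 539 kg/day = 16,170 kg at $0.33/kg → $5,336.10
31 Jan – 31 Dec 2005: 335 days × 539 kg/day = 180,565 kg at $0.56/kg → $101,116.40

$106,452.50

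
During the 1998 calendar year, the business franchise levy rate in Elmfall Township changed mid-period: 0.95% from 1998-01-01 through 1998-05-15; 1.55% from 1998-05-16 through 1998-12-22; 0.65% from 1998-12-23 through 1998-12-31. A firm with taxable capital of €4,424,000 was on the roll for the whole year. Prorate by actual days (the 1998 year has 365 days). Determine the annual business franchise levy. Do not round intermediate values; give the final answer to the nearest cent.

1998-01-01 to 1998-05-15: 135 days at 0.95% → €4,424,000 × 0.95% × 135/365 = €15,544.6027
1998-05-16 to 1998-12-22: 221 days at 1.55% → €4,424,000 × 1.55% × 221/365 = €41,518.9370
1998-12-23 to 1998-12-31: 9 days at 0.65% → €4,424,000 × 0.65% × 9/365 = €709.0521
Total = €57,772.5918

€57,772.59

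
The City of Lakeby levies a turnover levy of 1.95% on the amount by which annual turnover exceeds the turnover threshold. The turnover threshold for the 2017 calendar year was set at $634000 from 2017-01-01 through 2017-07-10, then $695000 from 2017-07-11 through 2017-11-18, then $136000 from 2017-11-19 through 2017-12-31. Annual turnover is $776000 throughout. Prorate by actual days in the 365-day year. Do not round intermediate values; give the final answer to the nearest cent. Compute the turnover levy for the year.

2017-01-01 to 2017-07-10: 191 days, exemption $634000 → ($776000 − $634000) × 1.95% × 191/365 = $1448.9836
2017-07-11 to 2017-11-18: 131 days, exemption $695000 → ($776000 − $695000) × 1.95% × 131/365 = $566.8890
2017-11-19 to 2017-12-31: 43 days, exemption $136000 → ($776000 − $136000) × 1.95% × 43/365 = $1470.2466
Total = $3486.1192

$3486.12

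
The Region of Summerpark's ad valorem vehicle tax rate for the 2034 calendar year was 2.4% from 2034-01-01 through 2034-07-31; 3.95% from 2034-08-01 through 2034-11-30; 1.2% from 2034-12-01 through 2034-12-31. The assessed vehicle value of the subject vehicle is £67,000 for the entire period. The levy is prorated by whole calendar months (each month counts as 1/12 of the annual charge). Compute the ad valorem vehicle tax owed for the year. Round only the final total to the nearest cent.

2034-01-01 to 2034-07-31: 7 months at 2.4% → £67,000 × 2.4% × 7/12 = £938.0000
2034-08-01 to 2034-11-30: 4 months at 3.95% → £67,000 × 3.95% × 4/12 = £882.1667
2034-12-01 to 2034-12-31: 1 month at 1.2% → £67,000 × 1.2% × 1/12 = £67.0000
Total = £1,887.1667

£1,887.17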